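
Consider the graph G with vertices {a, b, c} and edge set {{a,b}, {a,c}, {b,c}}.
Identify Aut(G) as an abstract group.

All 3 vertices are pairwise adjacent: G = K_3. Every bijection on the vertex set is an automorphism of K_3; hence Aut(K_3) ≅ S_3, order 6.

the symmetric group on 3 letters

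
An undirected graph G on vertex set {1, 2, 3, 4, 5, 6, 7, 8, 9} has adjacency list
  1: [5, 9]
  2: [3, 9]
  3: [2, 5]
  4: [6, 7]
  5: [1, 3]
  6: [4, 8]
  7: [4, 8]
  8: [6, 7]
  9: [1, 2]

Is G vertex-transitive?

G has two connected components, {1, 2, 3, 5, 9} and {4, 6, 7, 8}; each is 2-regular, so G = C_5 ⊔ C_4. The orbit of 1 under Aut(G) is {1, 2, 3, 5, 9}, which does not contain 4, so G is not vertex-transitive.

No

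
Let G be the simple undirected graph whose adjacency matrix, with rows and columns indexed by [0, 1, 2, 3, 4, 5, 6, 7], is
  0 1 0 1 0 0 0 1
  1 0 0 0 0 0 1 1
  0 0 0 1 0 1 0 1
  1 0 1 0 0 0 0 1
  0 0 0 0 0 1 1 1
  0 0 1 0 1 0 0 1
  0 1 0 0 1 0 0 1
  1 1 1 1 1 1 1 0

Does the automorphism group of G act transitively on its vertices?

No

Vertex 7 is the only vertex of degree 7, so every automorphism fixes it; G is not vertex-transitive.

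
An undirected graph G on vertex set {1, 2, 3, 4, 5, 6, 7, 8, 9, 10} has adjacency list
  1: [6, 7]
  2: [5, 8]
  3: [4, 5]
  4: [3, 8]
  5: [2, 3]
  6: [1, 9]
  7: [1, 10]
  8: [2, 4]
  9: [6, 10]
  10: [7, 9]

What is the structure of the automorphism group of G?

G has two connected components, {1, 6, 7, 9, 10} and {2, 3, 4, 5, 8}; each is 2-regular, so G = C_5 ⊔ C_5. Aut of a disjoint union of two copies of C_5 is the wreath product D_5 ≀ Z_2, of order 2·10² = 200.

(D_5 × D_5) ⋊ Z_2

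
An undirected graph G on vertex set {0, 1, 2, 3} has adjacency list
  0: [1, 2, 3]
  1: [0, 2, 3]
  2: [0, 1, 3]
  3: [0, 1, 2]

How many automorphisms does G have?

All 4 vertices are pairwise adjacent: G = K_4. Every bijection on the vertex set is an automorphism of K_4; hence Aut(K_4) ≅ S_4, order 24.

24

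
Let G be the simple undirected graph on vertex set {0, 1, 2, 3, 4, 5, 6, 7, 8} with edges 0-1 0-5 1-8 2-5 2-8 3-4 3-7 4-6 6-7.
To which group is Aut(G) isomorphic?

G has two connected components, {0, 1, 2, 5, 8} and {3, 4, 6, 7}; each is 2-regular, so G = C_5 ⊔ C_4. No automorphism exchanges components of different sizes, hence Aut(G) is the direct product D_4 × D_5, order 80.

D_4 × D_5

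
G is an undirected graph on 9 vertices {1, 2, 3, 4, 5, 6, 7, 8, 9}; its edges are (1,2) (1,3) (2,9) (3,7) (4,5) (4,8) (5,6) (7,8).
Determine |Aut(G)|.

The degree sequence is [2, 2, 2, 2, 2, 1, 2, 2, 1]; the two degree-1 vertices 6 and 9 are the ends of a path, so G = P_9. A path has exactly one nontrivial symmetry — reversal — giving Aut(G) of order 2.

2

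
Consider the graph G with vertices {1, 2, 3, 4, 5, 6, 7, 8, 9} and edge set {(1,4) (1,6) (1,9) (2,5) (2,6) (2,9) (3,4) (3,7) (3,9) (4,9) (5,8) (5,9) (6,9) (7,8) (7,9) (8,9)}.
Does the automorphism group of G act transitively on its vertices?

Vertex 9 is the only vertex of degree 8, so every automorphism fixes it; G is not vertex-transitive.

No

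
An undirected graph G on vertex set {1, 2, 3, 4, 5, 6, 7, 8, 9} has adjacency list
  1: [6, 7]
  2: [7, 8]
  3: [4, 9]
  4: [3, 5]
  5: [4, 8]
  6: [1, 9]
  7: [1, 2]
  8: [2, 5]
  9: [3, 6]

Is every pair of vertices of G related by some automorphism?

Yes

Every vertex has degree 2 and the graph is connected, so G is the 9-cycle C_9. C_9 has 9 rotations and 9 reflections, so Aut(C_9) ≅ D_9 of order 18. This group acts transitively on the 9 vertices.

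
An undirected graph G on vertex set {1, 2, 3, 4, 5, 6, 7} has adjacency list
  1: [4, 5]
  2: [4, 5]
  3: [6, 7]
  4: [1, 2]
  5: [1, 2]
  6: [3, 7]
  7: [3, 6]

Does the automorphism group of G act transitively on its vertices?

G has two connected components, {1, 2, 4, 5} and {3, 6, 7}; each is 2-regular, so G = C_4 ⊔ C_3. The orbit of 1 under Aut(G) is {1, 2, 4, 5}, which does not contain 3, so G is not vertex-transitive.

No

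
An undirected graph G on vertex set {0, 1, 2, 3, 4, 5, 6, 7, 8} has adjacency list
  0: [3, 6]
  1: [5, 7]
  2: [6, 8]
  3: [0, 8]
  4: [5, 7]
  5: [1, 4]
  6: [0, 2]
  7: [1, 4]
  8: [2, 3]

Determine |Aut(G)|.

80

G has two connected components, {0, 2, 3, 6, 8} and {1, 4, 5, 7}; each is 2-regular, so G = C_5 ⊔ C_4. The components are non-isomorphic (different sizes), so Aut(G) = Aut(C_5) × Aut(C_4) = D_5 × D_4 of order 10·8 = 80.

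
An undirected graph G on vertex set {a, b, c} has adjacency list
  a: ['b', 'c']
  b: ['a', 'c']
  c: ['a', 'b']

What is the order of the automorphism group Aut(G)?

6

Every vertex has degree 2, so G is the complete graph K_3. Every bijection on the vertex set is an automorphism of K_3; hence Aut(K_3) ≅ S_3, order 6.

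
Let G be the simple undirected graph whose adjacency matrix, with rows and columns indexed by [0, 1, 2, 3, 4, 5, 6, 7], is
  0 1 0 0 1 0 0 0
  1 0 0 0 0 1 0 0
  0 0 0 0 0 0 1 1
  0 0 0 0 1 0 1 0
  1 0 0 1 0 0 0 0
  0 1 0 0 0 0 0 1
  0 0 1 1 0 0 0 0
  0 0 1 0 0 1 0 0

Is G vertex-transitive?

Yes

Every vertex has degree 2 and the graph is connected, so G is the 8-cycle C_8. The automorphisms of the 8-cycle are exactly the symmetries of a regular 8-gon: the dihedral group D_8, |D_8| = 16. This group acts transitively on the 8 vertices.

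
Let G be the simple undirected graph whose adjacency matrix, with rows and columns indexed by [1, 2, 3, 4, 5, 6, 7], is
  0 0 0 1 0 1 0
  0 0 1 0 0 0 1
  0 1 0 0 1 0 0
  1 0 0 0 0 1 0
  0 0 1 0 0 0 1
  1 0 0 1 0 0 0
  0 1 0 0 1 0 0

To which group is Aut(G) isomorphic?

D_3 × D_4

G has two connected components, {2, 3, 5, 7} and {1, 4, 6}; each is 2-regular, so G = C_4 ⊔ C_3. No automorphism exchanges components of different sizes, hence Aut(G) is the direct product D_3 × D_4, order 48.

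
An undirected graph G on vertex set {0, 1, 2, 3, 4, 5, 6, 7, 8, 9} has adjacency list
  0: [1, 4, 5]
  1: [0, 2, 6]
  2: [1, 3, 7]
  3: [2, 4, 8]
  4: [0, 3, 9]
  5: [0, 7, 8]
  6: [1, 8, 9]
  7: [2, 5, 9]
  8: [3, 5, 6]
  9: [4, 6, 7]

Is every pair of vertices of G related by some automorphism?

Yes

G is 3-regular on 10 vertices with no triangles and no 4-cycles (girth 5): this is the Petersen graph. Viewing the Petersen graph as the Kneser graph K(5,2) — vertices are 2-subsets of {1,…,5}, edges join disjoint pairs — its automorphisms are exactly the permutations of the 5-element set, so Aut ≅ S_5 of order 120. This group acts transitively on the 10 vertices.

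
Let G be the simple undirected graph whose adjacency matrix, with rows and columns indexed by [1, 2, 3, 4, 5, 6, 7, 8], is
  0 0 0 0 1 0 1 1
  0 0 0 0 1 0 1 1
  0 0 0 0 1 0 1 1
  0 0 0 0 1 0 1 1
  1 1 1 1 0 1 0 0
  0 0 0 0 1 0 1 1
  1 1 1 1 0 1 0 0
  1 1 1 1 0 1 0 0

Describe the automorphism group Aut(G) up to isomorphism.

S_3 × S_5

The vertices split by degree into {5, 7, 8} (degree 5) and {1, 2, 3, 4, 6} (degree 3); every edge runs between the two parts, so G is the complete bipartite graph K_{3,5}. Automorphisms preserve the bipartition setwise (since the parts differ in size) and act as S_3 × S_5 within it; |Aut| = 720.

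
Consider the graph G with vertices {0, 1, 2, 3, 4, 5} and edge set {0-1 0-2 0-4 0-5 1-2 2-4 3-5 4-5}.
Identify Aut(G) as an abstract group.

Degrees alone do not determine every vertex (e.g. 2 and 4 both have degree 3), but their neighbour-degree multisets differ: N(2) has degrees [2, 3, 4] while N(4) has degrees [3, 3, 4]. Repeating this refinement separates all vertices, so the only automorphism is the identity.

{e}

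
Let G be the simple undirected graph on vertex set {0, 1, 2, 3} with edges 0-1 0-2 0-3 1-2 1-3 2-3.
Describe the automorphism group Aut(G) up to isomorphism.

S_4

All 4 vertices are pairwise adjacent: G = K_4. Any permutation of the 4 vertices preserves K_4, so Aut(K_4) = S_4 of order 4! = 24.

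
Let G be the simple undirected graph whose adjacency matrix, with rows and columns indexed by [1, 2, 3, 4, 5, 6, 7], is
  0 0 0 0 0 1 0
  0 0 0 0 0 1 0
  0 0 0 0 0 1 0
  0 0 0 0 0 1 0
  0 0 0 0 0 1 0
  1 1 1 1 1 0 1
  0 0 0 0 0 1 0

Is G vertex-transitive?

Vertex 6 is the only vertex of degree 6, so every automorphism fixes it; G is not vertex-transitive.

No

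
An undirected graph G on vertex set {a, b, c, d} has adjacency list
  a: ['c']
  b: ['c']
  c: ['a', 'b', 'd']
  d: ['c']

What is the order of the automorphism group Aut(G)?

6

Vertex c has degree 3 and every other vertex has degree 1, so G is the star K_{1,3} with centre c. The 3 leaves are pairwise interchangeable while the centre is fixed, giving Aut(G) = S_3.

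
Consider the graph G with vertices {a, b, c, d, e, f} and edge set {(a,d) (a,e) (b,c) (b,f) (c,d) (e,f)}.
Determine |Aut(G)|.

G is 2-regular and connected on 6 vertices, i.e. the cycle C_6. C_6 has 6 rotations and 6 reflections, so Aut(C_6) ≅ D_6 of order 12.

12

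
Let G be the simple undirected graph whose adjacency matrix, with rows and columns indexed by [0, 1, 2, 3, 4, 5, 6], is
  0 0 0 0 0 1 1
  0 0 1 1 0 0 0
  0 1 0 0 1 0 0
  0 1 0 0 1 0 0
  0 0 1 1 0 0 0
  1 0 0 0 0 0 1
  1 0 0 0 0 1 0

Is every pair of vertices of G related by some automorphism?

G has two connected components, {1, 2, 3, 4} and {0, 5, 6}; each is 2-regular, so G = C_4 ⊔ C_3. The orbit of 0 under Aut(G) is {0, 5, 6}, which does not contain 1, so G is not vertex-transitive.

No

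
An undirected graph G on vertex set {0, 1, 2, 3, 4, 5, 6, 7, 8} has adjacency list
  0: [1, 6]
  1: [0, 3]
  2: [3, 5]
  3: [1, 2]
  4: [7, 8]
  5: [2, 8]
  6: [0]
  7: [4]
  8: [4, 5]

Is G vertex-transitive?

Automorphisms preserve degree, but G has vertices of degree 1 and vertices of degree 2; no automorphism maps one to the other, so G is not vertex-transitive.

No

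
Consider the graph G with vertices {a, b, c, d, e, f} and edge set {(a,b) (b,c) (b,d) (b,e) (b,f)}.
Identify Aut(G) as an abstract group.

the symmetric group on 5 letters

Vertex b has degree 5 and every other vertex has degree 1, so G is the star K_{1,5} with centre b. Any automorphism fixes the centre and permutes the 5 leaves freely, so Aut(G) ≅ S_5 of order 5! = 120.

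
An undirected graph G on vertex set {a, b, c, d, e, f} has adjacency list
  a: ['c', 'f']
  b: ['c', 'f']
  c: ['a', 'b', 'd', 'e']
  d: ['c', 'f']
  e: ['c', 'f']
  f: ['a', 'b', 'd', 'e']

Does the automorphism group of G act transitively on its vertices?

No

Automorphisms preserve degree, but G has vertices of degree 2 and vertices of degree 4; no automorphism maps one to the other, so G is not vertex-transitive.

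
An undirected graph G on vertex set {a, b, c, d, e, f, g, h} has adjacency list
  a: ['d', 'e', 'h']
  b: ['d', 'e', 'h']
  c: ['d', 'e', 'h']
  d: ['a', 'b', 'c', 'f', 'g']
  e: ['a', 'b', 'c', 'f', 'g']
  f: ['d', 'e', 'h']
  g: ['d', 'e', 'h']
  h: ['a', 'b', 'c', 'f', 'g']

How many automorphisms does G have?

The vertices split by degree into {d, e, h} (degree 5) and {a, b, c, f, g} (degree 3); every edge runs between the two parts, so G is the complete bipartite graph K_{3,5}. The parts have unequal sizes, so no automorphism swaps them; each part is permuted independently, giving S_3 × S_5 of order 3!·5! = 720.

720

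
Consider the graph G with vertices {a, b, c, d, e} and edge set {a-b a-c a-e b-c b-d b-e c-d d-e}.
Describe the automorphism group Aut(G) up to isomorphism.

Vertex b is the unique vertex of degree 4; the remaining 4 vertices each have degree 3 and induce a cycle, so G is the wheel on 5 vertices with hub b. With the hub fixed, the remaining symmetry is that of the rim cycle C_4, giving the dihedral group D_4.

D_4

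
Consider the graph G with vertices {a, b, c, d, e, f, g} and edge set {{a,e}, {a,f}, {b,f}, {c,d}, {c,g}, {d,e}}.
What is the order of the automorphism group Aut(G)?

2

The degree sequence is [2, 1, 2, 2, 2, 2, 1]; the two degree-1 vertices b and g are the ends of a path, so G = P_7. A path has exactly one nontrivial symmetry — reversal — giving Aut(G) of order 2.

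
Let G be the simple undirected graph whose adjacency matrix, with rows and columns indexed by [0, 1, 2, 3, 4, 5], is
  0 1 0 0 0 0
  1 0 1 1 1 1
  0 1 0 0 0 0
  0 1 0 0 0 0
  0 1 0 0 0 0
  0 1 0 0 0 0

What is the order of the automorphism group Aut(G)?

Vertex 1 has degree 5 and every other vertex has degree 1, so G is the star K_{1,5} with centre 1. Any automorphism fixes the centre and permutes the 5 leaves freely, so Aut(G) ≅ S_5 of order 5! = 120.

120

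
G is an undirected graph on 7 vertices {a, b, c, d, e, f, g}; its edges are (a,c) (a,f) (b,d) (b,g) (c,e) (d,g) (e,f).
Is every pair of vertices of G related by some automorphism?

G has two connected components, {a, c, e, f} and {b, d, g}; each is 2-regular, so G = C_4 ⊔ C_3. The orbit of a under Aut(G) is {a, c, e, f}, which does not contain b, so G is not vertex-transitive.

No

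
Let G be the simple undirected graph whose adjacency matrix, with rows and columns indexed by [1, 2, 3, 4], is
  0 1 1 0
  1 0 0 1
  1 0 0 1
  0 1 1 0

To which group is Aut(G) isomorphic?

G is 2-regular and connected on 4 vertices, i.e. the cycle C_4. C_4 has 4 rotations and 4 reflections, so Aut(C_4) ≅ D_4 of order 8.

D_4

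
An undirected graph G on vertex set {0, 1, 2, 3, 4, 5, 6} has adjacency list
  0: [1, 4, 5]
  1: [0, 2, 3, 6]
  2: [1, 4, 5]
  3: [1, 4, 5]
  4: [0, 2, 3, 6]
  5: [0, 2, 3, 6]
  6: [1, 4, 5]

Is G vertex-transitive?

Automorphisms preserve degree, but G has vertices of degree 3 and vertices of degree 4; no automorphism maps one to the other, so G is not vertex-transitive.

No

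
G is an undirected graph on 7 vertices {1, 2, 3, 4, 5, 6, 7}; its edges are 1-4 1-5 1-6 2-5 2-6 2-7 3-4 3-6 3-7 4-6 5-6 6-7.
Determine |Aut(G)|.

12

Vertex 6 is the unique vertex of degree 6; the remaining 6 vertices each have degree 3 and induce a cycle, so G is the wheel on 7 vertices with hub 6. Every automorphism fixes the hub and acts on the rim 6-cycle, so Aut(G) ≅ Aut(C_6) = D_6 of order 12.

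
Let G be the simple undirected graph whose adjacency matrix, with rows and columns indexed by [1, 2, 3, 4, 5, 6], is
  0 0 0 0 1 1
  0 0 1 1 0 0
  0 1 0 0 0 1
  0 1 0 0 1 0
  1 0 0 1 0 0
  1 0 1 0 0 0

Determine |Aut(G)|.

12

G is 2-regular and connected on 6 vertices, i.e. the cycle C_6. The automorphisms of the 6-cycle are exactly the symmetries of a regular 6-gon: the dihedral group D_6, |D_6| = 12.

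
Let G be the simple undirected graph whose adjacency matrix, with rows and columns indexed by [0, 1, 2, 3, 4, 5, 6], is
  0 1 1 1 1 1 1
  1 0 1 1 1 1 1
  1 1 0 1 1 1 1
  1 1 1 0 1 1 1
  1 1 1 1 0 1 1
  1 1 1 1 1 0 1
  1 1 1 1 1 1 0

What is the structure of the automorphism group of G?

All 7 vertices are pairwise adjacent: G = K_7. Every bijection on the vertex set is an automorphism of K_7; hence Aut(K_7) ≅ S_7, order 5040.

the symmetric group on 7 letters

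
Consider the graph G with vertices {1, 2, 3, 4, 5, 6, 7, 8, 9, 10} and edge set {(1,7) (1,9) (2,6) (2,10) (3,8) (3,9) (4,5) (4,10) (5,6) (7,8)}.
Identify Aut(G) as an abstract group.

(D_5 × D_5) ⋊ Z_2

G has two connected components, {2, 4, 5, 6, 10} and {1, 3, 7, 8, 9}; each is 2-regular, so G = C_5 ⊔ C_5. Aut of a disjoint union of two copies of C_5 is the wreath product D_5 ≀ Z_2, of order 2·10² = 200.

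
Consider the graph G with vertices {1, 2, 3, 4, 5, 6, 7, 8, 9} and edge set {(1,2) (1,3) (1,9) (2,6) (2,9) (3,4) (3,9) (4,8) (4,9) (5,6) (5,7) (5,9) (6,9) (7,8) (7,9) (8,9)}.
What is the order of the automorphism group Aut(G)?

Vertex 9 is the unique vertex of degree 8; the remaining 8 vertices each have degree 3 and induce a cycle, so G is the wheel on 9 vertices with hub 9. With the hub fixed, the remaining symmetry is that of the rim cycle C_8, giving the dihedral group D_8.

16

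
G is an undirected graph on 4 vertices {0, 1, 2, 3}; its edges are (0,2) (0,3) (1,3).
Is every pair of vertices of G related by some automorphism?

Automorphisms preserve degree, but G has vertices of degree 1 and vertices of degree 2; no automorphism maps one to the other, so G is not vertex-transitive.

No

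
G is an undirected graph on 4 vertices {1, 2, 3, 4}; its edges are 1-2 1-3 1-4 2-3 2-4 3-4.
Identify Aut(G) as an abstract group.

the symmetric group on 4 letters

Every vertex has degree 3, so G is the complete graph K_4. Every bijection on the vertex set is an automorphism of K_4; hence Aut(K_4) ≅ S_4, order 24.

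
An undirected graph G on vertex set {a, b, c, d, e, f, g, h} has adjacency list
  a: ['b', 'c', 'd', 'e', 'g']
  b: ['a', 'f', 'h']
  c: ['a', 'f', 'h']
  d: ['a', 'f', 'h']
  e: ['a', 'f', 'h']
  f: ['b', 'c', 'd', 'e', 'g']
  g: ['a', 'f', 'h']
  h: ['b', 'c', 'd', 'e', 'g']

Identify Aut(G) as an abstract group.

S_3 × S_5

The vertices split by degree into {a, f, h} (degree 5) and {b, c, d, e, g} (degree 3); every edge runs between the two parts, so G is the complete bipartite graph K_{3,5}. The parts have unequal sizes, so no automorphism swaps them; each part is permuted independently, giving S_3 × S_5 of order 3!·5! = 720.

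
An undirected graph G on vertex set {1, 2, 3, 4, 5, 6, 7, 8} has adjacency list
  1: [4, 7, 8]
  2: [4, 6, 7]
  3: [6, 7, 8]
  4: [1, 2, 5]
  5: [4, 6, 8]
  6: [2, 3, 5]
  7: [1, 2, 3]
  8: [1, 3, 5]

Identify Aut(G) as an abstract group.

the hyperoctahedral group B_3

G is 3-regular and bipartite on 2^3 = 8 vertices with girth 4; it is the hypercube graph Q_3. The symmetry group of the 3-cube is the hyperoctahedral group B_3 = Z_2 ≀ S_3, of order 2^3·3! = 48.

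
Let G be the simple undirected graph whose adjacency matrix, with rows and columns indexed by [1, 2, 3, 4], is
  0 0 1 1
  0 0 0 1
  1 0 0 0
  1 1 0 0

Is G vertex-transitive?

No

Automorphisms preserve degree, but G has vertices of degree 1 and vertices of degree 2; no automorphism maps one to the other, so G is not vertex-transitive.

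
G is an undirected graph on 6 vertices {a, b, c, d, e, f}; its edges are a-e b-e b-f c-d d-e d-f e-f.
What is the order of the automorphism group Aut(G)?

1

Degrees alone do not determine every vertex (e.g. a and c both have degree 1), but their neighbour-degree multisets differ: N(a) has degrees [4] while N(c) has degrees [3]. Repeating this refinement separates all vertices, so the only automorphism is the identity.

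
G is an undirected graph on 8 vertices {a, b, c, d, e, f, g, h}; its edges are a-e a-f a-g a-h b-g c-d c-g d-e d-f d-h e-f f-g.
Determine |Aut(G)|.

The degree sequence is [4, 1, 2, 4, 3, 4, 4, 2]. Checking the degree-preserving permutations of the vertex set shows that none except the identity preserves every edge, so Aut(G) is trivial.

1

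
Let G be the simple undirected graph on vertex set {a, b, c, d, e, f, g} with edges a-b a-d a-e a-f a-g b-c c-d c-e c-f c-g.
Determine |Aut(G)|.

The vertices split by degree into {a, c} (degree 5) and {b, d, e, f, g} (degree 2); every edge runs between the two parts, so G is the complete bipartite graph K_{2,5}. The parts have unequal sizes, so no automorphism swaps them; each part is permuted independently, giving S_2 × S_5 of order 2!·5! = 240.

240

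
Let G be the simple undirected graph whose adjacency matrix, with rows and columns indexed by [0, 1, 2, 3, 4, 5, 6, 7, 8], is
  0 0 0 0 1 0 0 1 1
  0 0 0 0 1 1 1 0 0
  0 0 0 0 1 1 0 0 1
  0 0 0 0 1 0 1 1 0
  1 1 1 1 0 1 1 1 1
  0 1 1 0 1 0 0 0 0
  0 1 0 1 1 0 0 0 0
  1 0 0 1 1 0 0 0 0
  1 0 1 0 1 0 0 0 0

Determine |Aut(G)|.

16

Vertex 4 is the unique vertex of degree 8; the remaining 8 vertices each have degree 3 and induce a cycle, so G is the wheel on 9 vertices with hub 4. Every automorphism fixes the hub and acts on the rim 8-cycle, so Aut(G) ≅ Aut(C_8) = D_8 of order 16.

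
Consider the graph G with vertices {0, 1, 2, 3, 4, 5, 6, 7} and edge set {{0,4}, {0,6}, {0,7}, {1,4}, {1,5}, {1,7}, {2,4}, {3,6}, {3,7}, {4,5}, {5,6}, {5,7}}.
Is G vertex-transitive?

Vertex 2 is the only vertex of degree 1, so every automorphism fixes it; G is not vertex-transitive.

No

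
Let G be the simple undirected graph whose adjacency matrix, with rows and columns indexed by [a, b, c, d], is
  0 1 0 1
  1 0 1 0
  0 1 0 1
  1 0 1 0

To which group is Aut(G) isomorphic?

G is 2-regular and connected on 4 vertices, i.e. the cycle C_4. C_4 has 4 rotations and 4 reflections, so Aut(C_4) ≅ D_4 of order 8.

D_4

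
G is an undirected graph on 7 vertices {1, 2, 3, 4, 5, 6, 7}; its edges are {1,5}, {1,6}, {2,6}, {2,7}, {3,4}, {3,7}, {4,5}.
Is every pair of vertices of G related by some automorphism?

Every vertex has degree 2 and the graph is connected, so G is the 7-cycle C_7. The automorphisms of the 7-cycle are exactly the symmetries of a regular 7-gon: the dihedral group D_7, |D_7| = 14. This group acts transitively on the 7 vertices.

Yes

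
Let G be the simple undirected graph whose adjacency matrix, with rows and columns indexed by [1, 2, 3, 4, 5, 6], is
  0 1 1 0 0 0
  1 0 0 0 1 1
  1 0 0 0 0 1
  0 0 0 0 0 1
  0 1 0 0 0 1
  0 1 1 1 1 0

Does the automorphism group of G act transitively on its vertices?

No

Vertex 2 is the only vertex of degree 3, so every automorphism fixes it; G is not vertex-transitive.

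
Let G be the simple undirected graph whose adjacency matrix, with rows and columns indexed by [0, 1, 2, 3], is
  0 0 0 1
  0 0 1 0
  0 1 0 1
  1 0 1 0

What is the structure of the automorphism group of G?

C_2

The degree sequence is [1, 1, 2, 2]; the two degree-1 vertices 0 and 1 are the ends of a path, so G = P_4. A path has exactly one nontrivial symmetry — reversal — giving Aut(G) of order 2.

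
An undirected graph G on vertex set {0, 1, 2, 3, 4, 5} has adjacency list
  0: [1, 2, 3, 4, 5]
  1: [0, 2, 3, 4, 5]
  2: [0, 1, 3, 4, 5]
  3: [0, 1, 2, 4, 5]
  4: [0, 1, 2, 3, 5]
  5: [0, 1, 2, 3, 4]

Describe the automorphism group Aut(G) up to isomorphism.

All 6 vertices are pairwise adjacent: G = K_6. Every bijection on the vertex set is an automorphism of K_6; hence Aut(K_6) ≅ S_6, order 720.

S_6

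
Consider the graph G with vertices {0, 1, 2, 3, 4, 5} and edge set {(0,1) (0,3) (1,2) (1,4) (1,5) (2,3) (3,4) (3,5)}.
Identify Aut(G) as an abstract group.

S_2 × S_4

The vertices split by degree into {1, 3} (degree 4) and {0, 2, 4, 5} (degree 2); every edge runs between the two parts, so G is the complete bipartite graph K_{2,4}. Automorphisms preserve the bipartition setwise (since the parts differ in size) and act as S_2 × S_4 within it; |Aut| = 48.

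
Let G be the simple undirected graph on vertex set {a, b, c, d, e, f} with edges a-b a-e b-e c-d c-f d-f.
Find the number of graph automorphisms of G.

G has two connected components, {a, b, e} and {c, d, f}; each is 2-regular, so G = C_3 ⊔ C_3. With two isomorphic components, Aut(G) = Aut(C_3) ≀ S_2 = (D_3 × D_3) ⋊ Z_2: permute each cycle by D_3, then optionally swap the two cycles. Order 2·(2·3)² = 72.

72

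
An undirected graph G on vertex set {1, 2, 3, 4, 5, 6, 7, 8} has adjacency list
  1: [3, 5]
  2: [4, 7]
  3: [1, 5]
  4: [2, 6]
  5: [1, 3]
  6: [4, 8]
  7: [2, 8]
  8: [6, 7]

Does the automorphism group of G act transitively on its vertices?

G has two connected components, {2, 4, 6, 7, 8} and {1, 3, 5}; each is 2-regular, so G = C_5 ⊔ C_3. The orbit of 1 under Aut(G) is {1, 3, 5}, which does not contain 2, so G is not vertex-transitive.

No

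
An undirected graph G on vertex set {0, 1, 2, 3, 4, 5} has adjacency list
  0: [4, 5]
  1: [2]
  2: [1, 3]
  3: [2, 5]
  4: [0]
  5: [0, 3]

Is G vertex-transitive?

No

Automorphisms preserve degree, but G has vertices of degree 1 and vertices of degree 2; no automorphism maps one to the other, so G is not vertex-transitive.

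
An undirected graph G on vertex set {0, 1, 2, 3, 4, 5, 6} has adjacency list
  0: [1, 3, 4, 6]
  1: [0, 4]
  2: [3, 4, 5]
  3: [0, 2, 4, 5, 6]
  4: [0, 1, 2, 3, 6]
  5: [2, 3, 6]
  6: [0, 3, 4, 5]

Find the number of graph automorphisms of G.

Degrees alone do not determine every vertex (e.g. 0 and 6 both have degree 4), but their neighbour-degree multisets differ: N(0) has degrees [2, 4, 5, 5] while N(6) has degrees [3, 4, 5, 5]. Repeating this refinement separates all vertices, so the only automorphism is the identity.

1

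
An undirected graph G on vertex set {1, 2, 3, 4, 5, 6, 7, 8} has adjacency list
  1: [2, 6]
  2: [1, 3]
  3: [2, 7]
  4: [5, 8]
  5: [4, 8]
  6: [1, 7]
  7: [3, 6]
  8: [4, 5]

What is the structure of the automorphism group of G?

D_5 × D_3

G has two connected components, {1, 2, 3, 6, 7} and {4, 5, 8}; each is 2-regular, so G = C_5 ⊔ C_3. No automorphism exchanges components of different sizes, hence Aut(G) is the direct product D_5 × D_3, order 60.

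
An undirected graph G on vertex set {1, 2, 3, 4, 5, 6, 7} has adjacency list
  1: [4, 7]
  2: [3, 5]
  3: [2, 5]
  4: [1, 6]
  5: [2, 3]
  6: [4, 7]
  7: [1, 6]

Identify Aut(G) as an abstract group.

D_3 × D_4

G has two connected components, {1, 4, 6, 7} and {2, 3, 5}; each is 2-regular, so G = C_4 ⊔ C_3. No automorphism exchanges components of different sizes, hence Aut(G) is the direct product D_3 × D_4, order 48.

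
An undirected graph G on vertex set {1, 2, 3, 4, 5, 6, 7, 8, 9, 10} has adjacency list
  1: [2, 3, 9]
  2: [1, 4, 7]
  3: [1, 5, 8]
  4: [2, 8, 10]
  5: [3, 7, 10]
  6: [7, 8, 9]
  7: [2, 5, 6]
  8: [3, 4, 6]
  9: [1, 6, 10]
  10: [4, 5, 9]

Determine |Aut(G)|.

G is 3-regular on 10 vertices with no triangles and no 4-cycles (girth 5): this is the Petersen graph. Viewing the Petersen graph as the Kneser graph K(5,2) — vertices are 2-subsets of {1,…,5}, edges join disjoint pairs — its automorphisms are exactly the permutations of the 5-element set, so Aut ≅ S_5 of order 120.

120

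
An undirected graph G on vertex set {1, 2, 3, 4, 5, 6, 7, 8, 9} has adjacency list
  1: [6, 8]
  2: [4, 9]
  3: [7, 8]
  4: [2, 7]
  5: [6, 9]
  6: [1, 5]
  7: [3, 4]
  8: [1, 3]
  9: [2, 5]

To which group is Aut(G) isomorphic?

Every vertex has degree 2 and the graph is connected, so G is the 9-cycle C_9. The automorphisms of the 9-cycle are exactly the symmetries of a regular 9-gon: the dihedral group D_9, |D_9| = 18.

D_9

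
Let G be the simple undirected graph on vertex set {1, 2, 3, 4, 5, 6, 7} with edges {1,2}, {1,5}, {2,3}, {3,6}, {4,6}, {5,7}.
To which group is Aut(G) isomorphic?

The degree sequence is [2, 2, 2, 1, 2, 2, 1]; the two degree-1 vertices 4 and 7 are the ends of a path, so G = P_7. A path has exactly one nontrivial symmetry — reversal — giving Aut(G) of order 2.

Z_2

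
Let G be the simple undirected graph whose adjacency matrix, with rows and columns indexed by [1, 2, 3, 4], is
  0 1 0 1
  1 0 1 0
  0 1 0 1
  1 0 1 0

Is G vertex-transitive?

Yes

G is 2-regular and bipartite on 2^2 = 4 vertices with girth 4; it is the hypercube graph Q_2. The symmetry group of the 2-cube is the hyperoctahedral group B_2 = Z_2 ≀ S_2, of order 2^2·2! = 8. This group acts transitively on the 4 vertices.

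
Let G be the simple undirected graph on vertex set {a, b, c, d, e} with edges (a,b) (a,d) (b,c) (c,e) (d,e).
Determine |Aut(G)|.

10

Every vertex has degree 2 and the graph is connected, so G is the 5-cycle C_5. The automorphisms of the 5-cycle are exactly the symmetries of a regular 5-gon: the dihedral group D_5, |D_5| = 10.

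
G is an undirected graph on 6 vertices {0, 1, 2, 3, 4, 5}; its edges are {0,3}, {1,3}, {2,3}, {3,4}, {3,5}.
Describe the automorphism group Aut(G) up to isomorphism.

Vertex 3 has degree 5 and every other vertex has degree 1, so G is the star K_{1,5} with centre 3. Any automorphism fixes the centre and permutes the 5 leaves freely, so Aut(G) ≅ S_5 of order 5! = 120.

the symmetric group on 5 letters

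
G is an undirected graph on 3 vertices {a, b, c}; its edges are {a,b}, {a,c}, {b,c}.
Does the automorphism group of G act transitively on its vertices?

Every vertex has degree 2, so G is the complete graph K_3. Every bijection on the vertex set is an automorphism of K_3; hence Aut(K_3) ≅ S_3, order 6. This group acts transitively on the 3 vertices.

Yes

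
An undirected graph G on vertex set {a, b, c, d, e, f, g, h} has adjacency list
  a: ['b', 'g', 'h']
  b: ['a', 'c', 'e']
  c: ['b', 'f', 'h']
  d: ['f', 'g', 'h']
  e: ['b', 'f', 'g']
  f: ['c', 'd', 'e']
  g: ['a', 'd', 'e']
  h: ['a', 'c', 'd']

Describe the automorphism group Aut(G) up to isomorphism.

the hyperoctahedral group B_3

G is 3-regular and bipartite on 2^3 = 8 vertices with girth 4; it is the hypercube graph Q_3. Aut(Q_3) consists of the signed permutations of the 3 coordinate axes: 3! permutations times 2^3 sign flips, so |Aut| = 2^3·3! = 48.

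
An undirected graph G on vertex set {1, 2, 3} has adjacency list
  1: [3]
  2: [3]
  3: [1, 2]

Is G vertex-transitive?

Vertex 3 is the only vertex of degree 2, so every automorphism fixes it; G is not vertex-transitive.

No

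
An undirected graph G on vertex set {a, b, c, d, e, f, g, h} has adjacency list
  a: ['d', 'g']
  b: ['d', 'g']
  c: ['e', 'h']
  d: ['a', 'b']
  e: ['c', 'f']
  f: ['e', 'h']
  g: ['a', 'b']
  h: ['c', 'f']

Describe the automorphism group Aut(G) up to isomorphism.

G has two connected components, {a, b, d, g} and {c, e, f, h}; each is 2-regular, so G = C_4 ⊔ C_4. With two isomorphic components, Aut(G) = Aut(C_4) ≀ S_2 = (D_4 × D_4) ⋊ Z_2: permute each cycle by D_4, then optionally swap the two cycles. Order 2·(2·4)² = 128.

(D_4 × D_4) ⋊ Z_2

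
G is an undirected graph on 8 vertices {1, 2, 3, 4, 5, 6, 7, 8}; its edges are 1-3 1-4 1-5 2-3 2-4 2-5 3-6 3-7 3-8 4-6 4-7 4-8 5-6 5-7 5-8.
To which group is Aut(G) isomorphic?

S_3 × S_5

The vertices split by degree into {3, 4, 5} (degree 5) and {1, 2, 6, 7, 8} (degree 3); every edge runs between the two parts, so G is the complete bipartite graph K_{3,5}. The parts have unequal sizes, so no automorphism swaps them; each part is permuted independently, giving S_3 × S_5 of order 3!·5! = 720.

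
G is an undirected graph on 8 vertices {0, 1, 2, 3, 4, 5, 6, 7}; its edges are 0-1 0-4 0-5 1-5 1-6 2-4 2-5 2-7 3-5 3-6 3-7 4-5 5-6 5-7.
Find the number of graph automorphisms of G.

Vertex 5 is the unique vertex of degree 7; the remaining 7 vertices each have degree 3 and induce a cycle, so G is the wheel on 8 vertices with hub 5. Every automorphism fixes the hub and acts on the rim 7-cycle, so Aut(G) ≅ Aut(C_7) = D_7 of order 14.

14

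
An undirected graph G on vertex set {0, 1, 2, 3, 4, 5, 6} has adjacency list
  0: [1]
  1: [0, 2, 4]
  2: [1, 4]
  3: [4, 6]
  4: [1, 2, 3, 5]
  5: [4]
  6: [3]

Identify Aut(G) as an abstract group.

{e}

Degrees alone do not determine every vertex (e.g. 0 and 5 both have degree 1), but their neighbour-degree multisets differ: N(0) has degrees [3] while N(5) has degrees [4]. Repeating this refinement separates all vertices, so the only automorphism is the identity.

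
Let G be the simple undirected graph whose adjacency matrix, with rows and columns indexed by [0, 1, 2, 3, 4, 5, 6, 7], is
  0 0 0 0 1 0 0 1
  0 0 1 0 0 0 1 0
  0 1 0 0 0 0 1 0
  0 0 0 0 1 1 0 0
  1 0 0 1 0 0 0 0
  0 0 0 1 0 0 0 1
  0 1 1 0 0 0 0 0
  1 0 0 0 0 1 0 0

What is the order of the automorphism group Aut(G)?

60

G has two connected components, {0, 3, 4, 5, 7} and {1, 2, 6}; each is 2-regular, so G = C_5 ⊔ C_3. No automorphism exchanges components of different sizes, hence Aut(G) is the direct product D_3 × D_5, order 60.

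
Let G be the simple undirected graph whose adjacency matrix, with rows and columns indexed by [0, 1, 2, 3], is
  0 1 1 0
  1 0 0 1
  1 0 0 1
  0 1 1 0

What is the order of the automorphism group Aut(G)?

8

G is 2-regular and bipartite on 2^2 = 4 vertices with girth 4; it is the hypercube graph Q_2. The symmetry group of the 2-cube is the hyperoctahedral group B_2 = Z_2 ≀ S_2, of order 2^2·2! = 8.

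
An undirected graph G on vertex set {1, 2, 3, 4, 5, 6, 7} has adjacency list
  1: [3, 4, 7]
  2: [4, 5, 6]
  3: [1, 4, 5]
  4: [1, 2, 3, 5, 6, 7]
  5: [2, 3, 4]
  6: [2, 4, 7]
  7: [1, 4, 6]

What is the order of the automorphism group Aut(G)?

12

Vertex 4 is the unique vertex of degree 6; the remaining 6 vertices each have degree 3 and induce a cycle, so G is the wheel on 7 vertices with hub 4. With the hub fixed, the remaining symmetry is that of the rim cycle C_6, giving the dihedral group D_6.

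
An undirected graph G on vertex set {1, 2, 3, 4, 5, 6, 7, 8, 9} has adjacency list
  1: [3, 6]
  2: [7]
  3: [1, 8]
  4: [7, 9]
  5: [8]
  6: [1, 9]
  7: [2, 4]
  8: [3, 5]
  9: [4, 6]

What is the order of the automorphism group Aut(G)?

The degree sequence is [2, 1, 2, 2, 1, 2, 2, 2, 2]; the two degree-1 vertices 2 and 5 are the ends of a path, so G = P_9. The only nontrivial automorphism of a path is the end-to-end reflection, so Aut(G) ≅ Z_2.

2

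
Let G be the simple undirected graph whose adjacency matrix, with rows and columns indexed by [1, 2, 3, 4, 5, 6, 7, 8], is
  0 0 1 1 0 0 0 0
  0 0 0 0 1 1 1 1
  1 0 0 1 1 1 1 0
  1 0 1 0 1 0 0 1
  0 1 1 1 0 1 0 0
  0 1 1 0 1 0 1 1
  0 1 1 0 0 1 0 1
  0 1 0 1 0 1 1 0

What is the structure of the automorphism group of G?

The degree sequence is [2, 4, 5, 4, 4, 5, 4, 4]. Checking the degree-preserving permutations of the vertex set shows that none except the identity preserves every edge, so Aut(G) is trivial.

{e}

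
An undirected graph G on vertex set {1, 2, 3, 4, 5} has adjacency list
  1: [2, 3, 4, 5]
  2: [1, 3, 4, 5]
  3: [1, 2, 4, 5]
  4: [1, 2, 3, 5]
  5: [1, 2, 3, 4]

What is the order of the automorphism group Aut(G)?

120

Every vertex has degree 4, so G is the complete graph K_5. Every bijection on the vertex set is an automorphism of K_5; hence Aut(K_5) ≅ S_5, order 120.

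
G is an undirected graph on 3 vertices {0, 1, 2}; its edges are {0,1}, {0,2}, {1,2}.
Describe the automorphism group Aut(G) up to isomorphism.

Every vertex has degree 2, so G is the complete graph K_3. Every bijection on the vertex set is an automorphism of K_3; hence Aut(K_3) ≅ S_3, order 6.

the symmetric group on 3 letters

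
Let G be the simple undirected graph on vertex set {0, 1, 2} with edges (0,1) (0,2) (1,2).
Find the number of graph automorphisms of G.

Every vertex has degree 2, so G is the complete graph K_3. Any permutation of the 3 vertices preserves K_3, so Aut(K_3) = S_3 of order 3! = 6.

6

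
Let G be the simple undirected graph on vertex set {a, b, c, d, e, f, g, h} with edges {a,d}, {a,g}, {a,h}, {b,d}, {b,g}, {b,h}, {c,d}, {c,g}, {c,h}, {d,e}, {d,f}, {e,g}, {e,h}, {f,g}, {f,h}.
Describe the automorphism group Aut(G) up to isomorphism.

The vertices split by degree into {d, g, h} (degree 5) and {a, b, c, e, f} (degree 3); every edge runs between the two parts, so G is the complete bipartite graph K_{3,5}. The parts have unequal sizes, so no automorphism swaps them; each part is permuted independently, giving S_3 × S_5 of order 3!·5! = 720.

S_3 × S_5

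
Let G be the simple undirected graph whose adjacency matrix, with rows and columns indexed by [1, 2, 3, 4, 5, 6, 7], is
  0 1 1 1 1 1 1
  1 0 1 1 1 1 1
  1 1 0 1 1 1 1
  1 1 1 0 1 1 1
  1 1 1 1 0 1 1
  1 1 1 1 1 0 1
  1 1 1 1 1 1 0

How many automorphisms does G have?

All 7 vertices are pairwise adjacent: G = K_7. Every bijection on the vertex set is an automorphism of K_7; hence Aut(K_7) ≅ S_7, order 5040.

5040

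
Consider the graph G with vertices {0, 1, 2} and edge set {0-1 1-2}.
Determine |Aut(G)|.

The degree sequence is [1, 2, 1]; the two degree-1 vertices 0 and 2 are the ends of a path, so G = P_3. The only nontrivial automorphism of a path is the end-to-end reflection, so Aut(G) ≅ Z_2.

2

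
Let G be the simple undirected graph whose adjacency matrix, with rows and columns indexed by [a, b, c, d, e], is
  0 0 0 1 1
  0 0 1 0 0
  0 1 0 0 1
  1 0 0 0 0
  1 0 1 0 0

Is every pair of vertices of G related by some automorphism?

No

Automorphisms preserve degree, but G has vertices of degree 1 and vertices of degree 2; no automorphism maps one to the other, so G is not vertex-transitive.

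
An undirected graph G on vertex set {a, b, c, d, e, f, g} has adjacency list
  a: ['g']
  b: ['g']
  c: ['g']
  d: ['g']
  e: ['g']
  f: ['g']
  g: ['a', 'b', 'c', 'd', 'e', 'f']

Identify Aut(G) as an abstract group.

Vertex g has degree 6 and every other vertex has degree 1, so G is the star K_{1,6} with centre g. Any automorphism fixes the centre and permutes the 6 leaves freely, so Aut(G) ≅ S_6 of order 6! = 720.

S_6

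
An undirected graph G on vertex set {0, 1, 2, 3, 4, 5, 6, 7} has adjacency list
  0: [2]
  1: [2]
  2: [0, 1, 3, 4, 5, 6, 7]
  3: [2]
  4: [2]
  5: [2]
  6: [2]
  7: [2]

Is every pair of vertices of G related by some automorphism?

Vertex 2 is the only vertex of degree 7, so every automorphism fixes it; G is not vertex-transitive.

No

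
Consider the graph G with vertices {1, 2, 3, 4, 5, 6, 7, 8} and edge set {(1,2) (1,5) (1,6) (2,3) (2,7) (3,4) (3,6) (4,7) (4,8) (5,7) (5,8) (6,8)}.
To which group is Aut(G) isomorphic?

G is 3-regular and bipartite on 2^3 = 8 vertices with girth 4; it is the hypercube graph Q_3. Aut(Q_3) consists of the signed permutations of the 3 coordinate axes: 3! permutations times 2^3 sign flips, so |Aut| = 2^3·3! = 48.

Z_2^3 ⋊ S_3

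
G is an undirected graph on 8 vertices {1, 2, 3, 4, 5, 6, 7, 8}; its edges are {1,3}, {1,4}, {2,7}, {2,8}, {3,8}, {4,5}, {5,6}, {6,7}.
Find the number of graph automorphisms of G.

Every vertex has degree 2 and the graph is connected, so G is the 8-cycle C_8. The automorphisms of the 8-cycle are exactly the symmetries of a regular 8-gon: the dihedral group D_8, |D_8| = 16.

16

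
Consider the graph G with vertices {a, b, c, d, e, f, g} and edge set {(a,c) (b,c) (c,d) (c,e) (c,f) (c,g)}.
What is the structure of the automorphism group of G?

the symmetric group on 6 letters

Vertex c has degree 6 and every other vertex has degree 1, so G is the star K_{1,6} with centre c. The 6 leaves are pairwise interchangeable while the centre is fixed, giving Aut(G) = S_6.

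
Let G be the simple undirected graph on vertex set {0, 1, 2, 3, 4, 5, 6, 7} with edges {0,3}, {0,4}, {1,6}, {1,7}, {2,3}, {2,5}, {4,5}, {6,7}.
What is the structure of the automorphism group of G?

G has two connected components, {0, 2, 3, 4, 5} and {1, 6, 7}; each is 2-regular, so G = C_5 ⊔ C_3. The components are non-isomorphic (different sizes), so Aut(G) = Aut(C_5) × Aut(C_3) = D_5 × D_3 of order 10·6 = 60.

D_5 × D_3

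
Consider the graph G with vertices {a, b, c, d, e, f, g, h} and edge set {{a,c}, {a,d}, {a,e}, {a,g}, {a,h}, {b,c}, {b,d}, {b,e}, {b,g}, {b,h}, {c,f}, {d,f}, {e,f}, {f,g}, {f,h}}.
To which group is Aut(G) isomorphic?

S_3 × S_5

The vertices split by degree into {a, b, f} (degree 5) and {c, d, e, g, h} (degree 3); every edge runs between the two parts, so G is the complete bipartite graph K_{3,5}. The parts have unequal sizes, so no automorphism swaps them; each part is permuted independently, giving S_3 × S_5 of order 3!·5! = 720.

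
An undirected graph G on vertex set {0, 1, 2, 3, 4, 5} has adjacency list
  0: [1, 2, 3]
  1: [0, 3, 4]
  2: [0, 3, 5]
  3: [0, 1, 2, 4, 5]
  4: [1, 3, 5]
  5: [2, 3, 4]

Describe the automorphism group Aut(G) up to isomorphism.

Vertex 3 is the unique vertex of degree 5; the remaining 5 vertices each have degree 3 and induce a cycle, so G is the wheel on 6 vertices with hub 3. With the hub fixed, the remaining symmetry is that of the rim cycle C_5, giving the dihedral group D_5.

the dihedral group of order 10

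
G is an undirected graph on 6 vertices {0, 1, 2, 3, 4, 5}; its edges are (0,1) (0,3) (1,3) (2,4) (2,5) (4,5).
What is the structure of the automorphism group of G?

D_3 ≀ Z_2

G has two connected components, {2, 4, 5} and {0, 1, 3}; each is 2-regular, so G = C_3 ⊔ C_3. Aut of a disjoint union of two copies of C_3 is the wreath product D_3 ≀ Z_2, of order 2·6² = 72.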